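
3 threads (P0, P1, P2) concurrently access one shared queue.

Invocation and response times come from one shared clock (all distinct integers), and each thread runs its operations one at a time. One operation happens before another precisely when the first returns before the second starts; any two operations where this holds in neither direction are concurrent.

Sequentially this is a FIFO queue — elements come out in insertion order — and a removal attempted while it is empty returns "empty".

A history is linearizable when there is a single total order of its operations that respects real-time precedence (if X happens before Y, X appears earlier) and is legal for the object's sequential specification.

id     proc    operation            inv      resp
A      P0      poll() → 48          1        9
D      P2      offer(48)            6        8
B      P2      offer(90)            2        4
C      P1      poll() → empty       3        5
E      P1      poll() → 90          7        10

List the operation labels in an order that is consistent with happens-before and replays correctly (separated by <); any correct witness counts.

1. C poll() → empty, leaving queue <>
2. B offer(90), leaving queue <90>
3. D offer(48), leaving queue <90,48>
4. E poll() → 90, leaving queue <48>
5. A poll() → 48, leaving queue <>

C < B < D < E < A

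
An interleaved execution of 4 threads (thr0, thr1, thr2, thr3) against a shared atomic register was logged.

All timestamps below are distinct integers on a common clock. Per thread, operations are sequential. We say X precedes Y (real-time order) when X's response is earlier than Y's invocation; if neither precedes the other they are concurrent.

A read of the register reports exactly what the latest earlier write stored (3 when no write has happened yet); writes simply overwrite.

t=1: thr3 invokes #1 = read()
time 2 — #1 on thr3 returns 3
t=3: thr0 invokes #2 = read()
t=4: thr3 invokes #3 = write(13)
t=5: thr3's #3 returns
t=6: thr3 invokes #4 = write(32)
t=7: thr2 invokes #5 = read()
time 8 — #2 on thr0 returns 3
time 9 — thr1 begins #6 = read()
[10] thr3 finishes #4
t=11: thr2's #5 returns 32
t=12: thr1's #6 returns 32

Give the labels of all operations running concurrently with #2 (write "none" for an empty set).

#2 runs from 3 to 8; window-overlapping ops are concurrent
#1 [1,2]: before
#3 [4,5]: concurrent
#4 [6,10]: concurrent
#5 [7,11]: concurrent
#6 [9,12]: after

#3, #4, #5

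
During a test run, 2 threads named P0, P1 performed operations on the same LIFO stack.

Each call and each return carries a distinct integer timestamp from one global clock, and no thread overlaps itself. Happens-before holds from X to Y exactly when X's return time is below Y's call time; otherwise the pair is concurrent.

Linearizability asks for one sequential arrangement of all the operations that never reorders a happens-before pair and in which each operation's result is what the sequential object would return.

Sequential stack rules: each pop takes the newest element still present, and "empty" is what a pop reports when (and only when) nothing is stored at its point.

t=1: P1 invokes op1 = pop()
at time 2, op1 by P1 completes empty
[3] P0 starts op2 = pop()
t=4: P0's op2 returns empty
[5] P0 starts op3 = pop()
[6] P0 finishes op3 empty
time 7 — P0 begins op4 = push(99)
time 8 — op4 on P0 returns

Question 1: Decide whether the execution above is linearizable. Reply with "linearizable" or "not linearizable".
a witness: op1, op2, op3, op4
after step 1 (op1 pop() → empty): stack <>
after step 2 (op2 pop() → empty): stack <>
after step 3 (op3 pop() → empty): stack <>
after step 4 (op4 push(99)): stack <99>

linearizable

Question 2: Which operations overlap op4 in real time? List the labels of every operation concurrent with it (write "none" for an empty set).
Answer: none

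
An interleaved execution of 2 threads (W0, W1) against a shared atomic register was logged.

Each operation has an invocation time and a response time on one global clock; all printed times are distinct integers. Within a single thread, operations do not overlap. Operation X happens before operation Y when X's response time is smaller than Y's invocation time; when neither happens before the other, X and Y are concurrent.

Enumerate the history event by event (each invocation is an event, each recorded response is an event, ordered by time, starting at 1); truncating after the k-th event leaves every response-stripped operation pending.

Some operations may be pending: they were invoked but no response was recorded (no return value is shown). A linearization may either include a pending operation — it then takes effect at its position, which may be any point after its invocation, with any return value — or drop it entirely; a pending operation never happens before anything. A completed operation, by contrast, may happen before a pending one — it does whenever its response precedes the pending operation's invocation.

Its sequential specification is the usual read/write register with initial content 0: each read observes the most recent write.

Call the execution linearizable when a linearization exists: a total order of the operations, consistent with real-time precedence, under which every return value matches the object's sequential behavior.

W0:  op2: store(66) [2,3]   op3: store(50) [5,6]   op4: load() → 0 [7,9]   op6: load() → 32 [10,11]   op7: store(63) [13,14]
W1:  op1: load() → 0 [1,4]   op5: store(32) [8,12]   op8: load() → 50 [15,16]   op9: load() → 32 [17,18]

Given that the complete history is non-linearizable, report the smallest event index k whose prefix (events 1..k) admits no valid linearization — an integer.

events 1..8 are still linearizable — one witness is op1, op2, op3:
1. op1 load() → 0, leaving value 0
2. op2 store(66), leaving value 66
3. op3 store(50), leaving value 50
include event 9 — op4 responding at 9 — and every candidate order breaks
every completion of the 1 pending operation (op5) was checked; none linearizes
one such order, op1, op2, op3, op4 (pending dropped), breaks at step 4 where op4 load() → 0 is illegal
one such order, op2, op1, op3, op4 (pending dropped), breaks at step 2 where op1 load() → 0 is illegal

9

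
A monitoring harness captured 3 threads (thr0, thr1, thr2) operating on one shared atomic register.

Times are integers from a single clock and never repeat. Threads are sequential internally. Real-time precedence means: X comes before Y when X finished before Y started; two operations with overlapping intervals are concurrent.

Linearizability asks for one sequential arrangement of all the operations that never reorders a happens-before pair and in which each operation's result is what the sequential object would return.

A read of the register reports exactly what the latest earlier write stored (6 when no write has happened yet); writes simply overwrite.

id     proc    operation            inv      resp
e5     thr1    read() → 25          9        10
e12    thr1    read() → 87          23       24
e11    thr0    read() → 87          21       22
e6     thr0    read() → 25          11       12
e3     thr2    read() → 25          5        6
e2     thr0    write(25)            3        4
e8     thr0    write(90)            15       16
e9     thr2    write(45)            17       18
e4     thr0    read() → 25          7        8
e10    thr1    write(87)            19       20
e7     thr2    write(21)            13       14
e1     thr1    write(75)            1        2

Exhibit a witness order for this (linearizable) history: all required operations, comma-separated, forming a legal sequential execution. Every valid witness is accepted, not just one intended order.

e1, e2, e3, e4, e5, e6, e7, e8, e9, e10, e11, e12

after step 1 (e1 write(75)): value 75
after step 2 (e2 write(25)): value 25
after step 3 (e3 read() → 25): value 25
after step 4 (e4 read() → 25): value 25
after step 5 (e5 read() → 25): value 25
after step 6 (e6 read() → 25): value 25
after step 7 (e7 write(21)): value 21
after step 8 (e8 write(90)): value 90
after step 9 (e9 write(45)): value 45
after step 10 (e10 write(87)): value 87
after step 11 (e11 read() → 87): value 87
after step 12 (e12 read() → 87): value 87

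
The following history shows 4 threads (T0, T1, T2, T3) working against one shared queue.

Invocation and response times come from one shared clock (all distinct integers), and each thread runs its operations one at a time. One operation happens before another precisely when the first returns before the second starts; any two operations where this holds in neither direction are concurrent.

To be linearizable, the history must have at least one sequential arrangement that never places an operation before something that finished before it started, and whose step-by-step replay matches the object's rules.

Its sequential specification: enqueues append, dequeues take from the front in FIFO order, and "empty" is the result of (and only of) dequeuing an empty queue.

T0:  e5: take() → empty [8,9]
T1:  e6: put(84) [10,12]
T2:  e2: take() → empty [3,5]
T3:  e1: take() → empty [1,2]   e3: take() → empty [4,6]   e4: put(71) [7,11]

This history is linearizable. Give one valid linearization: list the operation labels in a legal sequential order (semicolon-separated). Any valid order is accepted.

step 1: e1 take() → empty — queue <>
step 2: e2 take() → empty — queue <>
step 3: e3 take() → empty — queue <>
step 4: e5 take() → empty — queue <>
step 5: e4 put(71) — queue <71>
step 6: e6 put(84) — queue <71,84>

e1; e2; e3; e5; e4; e6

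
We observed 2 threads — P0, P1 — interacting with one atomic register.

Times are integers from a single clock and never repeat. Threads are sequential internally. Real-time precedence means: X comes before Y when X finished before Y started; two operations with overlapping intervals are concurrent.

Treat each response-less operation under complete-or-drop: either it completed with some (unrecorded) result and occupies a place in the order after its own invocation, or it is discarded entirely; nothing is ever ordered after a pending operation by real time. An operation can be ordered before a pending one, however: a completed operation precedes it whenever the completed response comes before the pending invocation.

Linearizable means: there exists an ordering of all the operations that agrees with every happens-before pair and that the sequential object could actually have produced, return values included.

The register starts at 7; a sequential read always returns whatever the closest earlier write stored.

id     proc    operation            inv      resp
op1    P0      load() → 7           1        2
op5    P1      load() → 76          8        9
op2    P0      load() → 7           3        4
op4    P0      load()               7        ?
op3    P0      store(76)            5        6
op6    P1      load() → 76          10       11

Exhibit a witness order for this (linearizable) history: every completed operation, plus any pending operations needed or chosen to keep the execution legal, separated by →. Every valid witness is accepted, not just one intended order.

step 1: op1 load() → 7 — value 7
step 2: op2 load() → 7 — value 7
step 3: op3 store(76) — value 76
step 4: op4 load() (pending, included) — value 76
step 5: op5 load() → 76 — value 76
step 6: op6 load() → 76 — value 76

op1 → op2 → op3 → op4 → op5 → op6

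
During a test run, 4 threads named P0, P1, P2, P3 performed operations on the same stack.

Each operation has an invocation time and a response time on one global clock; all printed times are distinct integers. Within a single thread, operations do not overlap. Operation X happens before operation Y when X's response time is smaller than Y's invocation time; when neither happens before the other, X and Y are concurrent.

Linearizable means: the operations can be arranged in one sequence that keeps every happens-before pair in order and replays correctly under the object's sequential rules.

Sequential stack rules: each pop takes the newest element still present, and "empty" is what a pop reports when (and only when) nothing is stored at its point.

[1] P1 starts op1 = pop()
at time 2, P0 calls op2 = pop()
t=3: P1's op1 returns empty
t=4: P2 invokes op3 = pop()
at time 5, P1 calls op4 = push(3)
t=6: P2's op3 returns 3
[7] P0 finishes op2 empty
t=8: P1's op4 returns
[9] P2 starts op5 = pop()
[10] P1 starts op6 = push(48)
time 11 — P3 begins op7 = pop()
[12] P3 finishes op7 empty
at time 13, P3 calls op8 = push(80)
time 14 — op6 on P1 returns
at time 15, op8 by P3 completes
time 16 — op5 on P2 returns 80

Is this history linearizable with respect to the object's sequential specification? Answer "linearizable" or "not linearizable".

witness order: op1, op2, op4, op3, op7, op6, op8, op5
after step 1 (op1 pop() → empty): stack <>
after step 2 (op2 pop() → empty): stack <>
after step 3 (op4 push(3)): stack <3>
after step 4 (op3 pop() → 3): stack <>
after step 5 (op7 pop() → empty): stack <>
after step 6 (op6 push(48)): stack <48>
after step 7 (op8 push(80)): stack <48,80>
after step 8 (op5 pop() → 80): stack <48>

linearizable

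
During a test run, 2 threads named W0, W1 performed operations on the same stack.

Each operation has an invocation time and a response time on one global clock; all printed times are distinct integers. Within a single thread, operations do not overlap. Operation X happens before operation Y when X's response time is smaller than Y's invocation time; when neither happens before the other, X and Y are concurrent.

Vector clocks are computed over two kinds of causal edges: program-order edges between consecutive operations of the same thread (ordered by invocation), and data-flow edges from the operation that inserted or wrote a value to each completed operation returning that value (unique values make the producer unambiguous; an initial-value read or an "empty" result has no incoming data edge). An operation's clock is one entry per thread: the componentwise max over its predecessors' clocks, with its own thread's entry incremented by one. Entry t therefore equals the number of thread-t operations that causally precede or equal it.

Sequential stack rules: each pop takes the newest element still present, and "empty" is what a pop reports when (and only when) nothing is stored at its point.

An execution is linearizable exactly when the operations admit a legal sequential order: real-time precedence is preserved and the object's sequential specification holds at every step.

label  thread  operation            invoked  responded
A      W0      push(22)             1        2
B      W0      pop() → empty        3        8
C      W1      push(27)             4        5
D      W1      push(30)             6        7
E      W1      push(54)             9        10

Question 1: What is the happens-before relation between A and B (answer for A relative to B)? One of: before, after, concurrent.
Answer: before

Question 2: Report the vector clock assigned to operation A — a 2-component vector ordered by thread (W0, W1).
Answer: (1, 0)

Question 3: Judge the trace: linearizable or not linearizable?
not linearizable

prefix check: 1..7 passes, 1..8 fails once B's time-8 response joins
the 4 completed operations admit 3 real-time orders; each fails the stack replay
e.g. A, B, C, D: illegal at step 2, since B pop() → empty cannot apply there
e.g. A, C, B, D: illegal at step 3, since B pop() → empty cannot apply there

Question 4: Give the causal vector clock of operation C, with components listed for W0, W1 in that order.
Answer: (0, 1)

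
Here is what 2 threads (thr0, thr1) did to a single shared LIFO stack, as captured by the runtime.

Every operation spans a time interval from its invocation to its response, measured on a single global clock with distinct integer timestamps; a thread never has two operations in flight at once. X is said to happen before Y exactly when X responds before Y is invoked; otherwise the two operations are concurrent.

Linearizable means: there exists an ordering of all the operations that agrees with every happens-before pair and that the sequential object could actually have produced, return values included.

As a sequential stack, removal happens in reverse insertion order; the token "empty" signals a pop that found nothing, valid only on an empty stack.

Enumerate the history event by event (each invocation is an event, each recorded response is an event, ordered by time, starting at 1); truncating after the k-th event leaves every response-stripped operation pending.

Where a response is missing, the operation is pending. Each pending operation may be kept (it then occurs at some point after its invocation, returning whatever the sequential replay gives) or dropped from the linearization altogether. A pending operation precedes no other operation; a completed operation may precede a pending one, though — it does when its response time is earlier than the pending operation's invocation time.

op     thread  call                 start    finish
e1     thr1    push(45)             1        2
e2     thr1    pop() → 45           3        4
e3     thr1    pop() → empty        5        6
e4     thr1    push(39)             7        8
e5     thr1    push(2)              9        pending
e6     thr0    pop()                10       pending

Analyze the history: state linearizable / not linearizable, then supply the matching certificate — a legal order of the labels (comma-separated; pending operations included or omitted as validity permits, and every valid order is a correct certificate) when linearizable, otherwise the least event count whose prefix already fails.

step 1: e1 push(45) — stack <45>
step 2: e2 pop() → 45 — stack <>
step 3: e3 pop() → empty — stack <>
step 4: e4 push(39) — stack <39>

linearizable — witness: e1, e2, e3, e4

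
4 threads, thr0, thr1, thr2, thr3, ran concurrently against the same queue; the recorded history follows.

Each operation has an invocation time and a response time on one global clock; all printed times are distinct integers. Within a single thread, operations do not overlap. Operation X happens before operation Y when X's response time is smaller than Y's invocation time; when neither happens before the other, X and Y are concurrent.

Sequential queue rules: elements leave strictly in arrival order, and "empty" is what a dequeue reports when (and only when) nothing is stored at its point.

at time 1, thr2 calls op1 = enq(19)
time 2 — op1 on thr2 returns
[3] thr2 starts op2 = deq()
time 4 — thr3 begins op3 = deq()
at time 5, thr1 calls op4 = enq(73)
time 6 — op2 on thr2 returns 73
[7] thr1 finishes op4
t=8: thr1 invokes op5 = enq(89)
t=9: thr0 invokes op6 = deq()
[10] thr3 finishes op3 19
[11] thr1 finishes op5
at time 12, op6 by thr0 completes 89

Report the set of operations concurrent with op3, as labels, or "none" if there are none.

concurrent with op3 ([4,10]): every op whose interval crosses 4..10
op1 [1,2]: before
op2 [3,6]: concurrent
op4 [5,7]: concurrent
op5 [8,11]: concurrent
op6 [9,12]: concurrent

op2, op4, op5, op6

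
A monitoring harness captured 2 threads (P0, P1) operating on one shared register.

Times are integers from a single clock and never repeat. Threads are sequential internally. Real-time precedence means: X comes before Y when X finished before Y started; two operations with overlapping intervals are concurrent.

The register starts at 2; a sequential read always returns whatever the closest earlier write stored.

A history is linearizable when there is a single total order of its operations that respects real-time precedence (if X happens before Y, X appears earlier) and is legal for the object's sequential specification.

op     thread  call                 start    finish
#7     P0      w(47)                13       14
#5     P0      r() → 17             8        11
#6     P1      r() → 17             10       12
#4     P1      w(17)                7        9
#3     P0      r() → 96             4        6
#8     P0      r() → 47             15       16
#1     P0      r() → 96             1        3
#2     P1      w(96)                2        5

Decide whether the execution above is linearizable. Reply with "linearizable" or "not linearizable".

linearizable

a witness: #2, #1, #3, #4, #5, #6, #7, #8
after step 1 (#2 w(96)): value 96
after step 2 (#1 r() → 96): value 96
after step 3 (#3 r() → 96): value 96
after step 4 (#4 w(17)): value 17
after step 5 (#5 r() → 17): value 17
after step 6 (#6 r() → 17): value 17
after step 7 (#7 w(47)): value 47
after step 8 (#8 r() → 47): value 47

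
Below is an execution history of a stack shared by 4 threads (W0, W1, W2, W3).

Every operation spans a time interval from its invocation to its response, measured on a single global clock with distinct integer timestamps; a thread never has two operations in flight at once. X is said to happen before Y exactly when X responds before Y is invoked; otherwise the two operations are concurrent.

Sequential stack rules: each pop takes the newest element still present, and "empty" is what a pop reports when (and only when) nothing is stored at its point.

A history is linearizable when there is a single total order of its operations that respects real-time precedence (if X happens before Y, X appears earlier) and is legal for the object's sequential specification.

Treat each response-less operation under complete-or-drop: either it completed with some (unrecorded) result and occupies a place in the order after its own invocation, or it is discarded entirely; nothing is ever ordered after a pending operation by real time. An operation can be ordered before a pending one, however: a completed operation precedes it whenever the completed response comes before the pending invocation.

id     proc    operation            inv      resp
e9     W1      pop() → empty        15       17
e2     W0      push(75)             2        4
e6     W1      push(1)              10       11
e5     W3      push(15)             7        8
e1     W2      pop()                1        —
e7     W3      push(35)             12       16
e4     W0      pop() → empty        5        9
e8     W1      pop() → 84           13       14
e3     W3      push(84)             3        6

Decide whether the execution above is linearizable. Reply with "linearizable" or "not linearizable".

not linearizable

events 1..13 are fine; event 14 — the response of e8 at time 14 — makes the prefix non-linearizable
the 6 completed operations admit 5 real-time orders; each fails the stack replay
including or dropping the 2 pending operations (e1, e7) in any combination fails
one such order, e2, e3, e4, e5, e6, e8 (pending dropped), breaks at step 3 where e4 pop() → empty is illegal
one such order, e2, e3, e5, e4, e6, e8 (pending dropped), breaks at step 4 where e4 pop() → empty is illegal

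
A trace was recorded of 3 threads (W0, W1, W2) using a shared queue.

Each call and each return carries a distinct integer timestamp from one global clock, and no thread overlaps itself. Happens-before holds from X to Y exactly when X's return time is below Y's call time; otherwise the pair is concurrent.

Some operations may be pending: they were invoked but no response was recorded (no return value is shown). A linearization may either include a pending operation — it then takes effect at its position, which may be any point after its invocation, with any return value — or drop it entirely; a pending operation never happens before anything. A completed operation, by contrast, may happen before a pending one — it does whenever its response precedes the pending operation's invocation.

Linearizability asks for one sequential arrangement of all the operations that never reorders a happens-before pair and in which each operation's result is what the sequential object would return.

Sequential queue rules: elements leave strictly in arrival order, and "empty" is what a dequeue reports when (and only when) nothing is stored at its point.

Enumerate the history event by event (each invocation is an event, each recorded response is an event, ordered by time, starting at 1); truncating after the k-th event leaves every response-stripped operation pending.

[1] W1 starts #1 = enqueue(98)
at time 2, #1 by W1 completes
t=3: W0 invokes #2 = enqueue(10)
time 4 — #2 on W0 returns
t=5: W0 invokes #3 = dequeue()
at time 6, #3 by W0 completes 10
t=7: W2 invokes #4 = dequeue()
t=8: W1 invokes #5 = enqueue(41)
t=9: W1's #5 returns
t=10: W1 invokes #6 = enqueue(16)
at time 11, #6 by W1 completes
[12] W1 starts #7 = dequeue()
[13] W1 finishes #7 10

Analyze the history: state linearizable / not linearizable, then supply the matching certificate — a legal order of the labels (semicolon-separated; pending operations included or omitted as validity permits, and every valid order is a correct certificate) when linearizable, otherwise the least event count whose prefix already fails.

cut after 5 events: linearizable; cut after 6 events (#3 responds, time 6): not linearizable
the sole real-time-consistent order of 3 completed operations fails the queue replay
e.g. #1, #2, #3: illegal at step 3, since #3 dequeue() → 10 cannot apply there

not linearizable — minimal violating prefix: 6 events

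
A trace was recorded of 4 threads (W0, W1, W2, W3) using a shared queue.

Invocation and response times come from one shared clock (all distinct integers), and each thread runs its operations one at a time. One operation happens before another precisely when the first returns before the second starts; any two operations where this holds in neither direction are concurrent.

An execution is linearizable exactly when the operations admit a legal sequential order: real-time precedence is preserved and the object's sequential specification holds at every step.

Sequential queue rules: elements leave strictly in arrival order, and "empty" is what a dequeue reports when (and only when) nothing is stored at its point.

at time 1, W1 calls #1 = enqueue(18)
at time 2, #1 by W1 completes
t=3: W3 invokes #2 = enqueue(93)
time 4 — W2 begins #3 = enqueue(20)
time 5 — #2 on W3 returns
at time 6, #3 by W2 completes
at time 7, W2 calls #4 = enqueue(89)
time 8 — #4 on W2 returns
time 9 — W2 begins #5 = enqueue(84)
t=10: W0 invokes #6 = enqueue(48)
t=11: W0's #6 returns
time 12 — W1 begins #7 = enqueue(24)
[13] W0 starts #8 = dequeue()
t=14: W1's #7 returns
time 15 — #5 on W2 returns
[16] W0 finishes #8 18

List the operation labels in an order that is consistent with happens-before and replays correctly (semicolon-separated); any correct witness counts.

step 1: #1 enqueue(18) — queue <18>
step 2: #2 enqueue(93) — queue <18,93>
step 3: #3 enqueue(20) — queue <18,93,20>
step 4: #4 enqueue(89) — queue <18,93,20,89>
step 5: #5 enqueue(84) — queue <18,93,20,89,84>
step 6: #6 enqueue(48) — queue <18,93,20,89,84,48>
step 7: #7 enqueue(24) — queue <18,93,20,89,84,48,24>
step 8: #8 dequeue() → 18 — queue <93,20,89,84,48,24>

#1; #2; #3; #4; #5; #6; #7; #8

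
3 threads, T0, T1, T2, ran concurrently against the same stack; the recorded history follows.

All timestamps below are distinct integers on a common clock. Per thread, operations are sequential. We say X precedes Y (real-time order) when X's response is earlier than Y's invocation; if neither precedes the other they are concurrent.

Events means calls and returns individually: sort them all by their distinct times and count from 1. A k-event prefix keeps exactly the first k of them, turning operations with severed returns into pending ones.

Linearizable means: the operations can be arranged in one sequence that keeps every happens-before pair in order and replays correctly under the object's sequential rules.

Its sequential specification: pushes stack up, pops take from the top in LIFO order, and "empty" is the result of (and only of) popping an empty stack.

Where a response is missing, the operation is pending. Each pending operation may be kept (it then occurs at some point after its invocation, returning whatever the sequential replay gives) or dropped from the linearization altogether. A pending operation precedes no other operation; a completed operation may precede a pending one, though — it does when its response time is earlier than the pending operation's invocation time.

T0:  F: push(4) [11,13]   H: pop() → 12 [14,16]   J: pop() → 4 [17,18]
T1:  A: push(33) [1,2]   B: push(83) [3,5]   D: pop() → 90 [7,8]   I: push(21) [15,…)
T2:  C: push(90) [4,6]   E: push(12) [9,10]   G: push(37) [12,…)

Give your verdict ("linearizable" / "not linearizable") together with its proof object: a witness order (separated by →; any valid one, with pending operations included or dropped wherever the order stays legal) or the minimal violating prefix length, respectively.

not linearizable — minimal violating prefix: 16 events

already the first 16 events (up to H's response at time 16) admit no linearization; the first 15 still do
real-time-consistent orders of the 7 completed operations: 2 — all fail the stack replay
including or dropping the 2 pending operations (G, I) in any combination fails
take A, B, C, D, E, F, H (pending dropped): step 7 already fails, because H pop() → 12 cannot occur there
take A, C, B, D, E, F, H (pending dropped): step 4 already fails, because D pop() → 90 cannot occur there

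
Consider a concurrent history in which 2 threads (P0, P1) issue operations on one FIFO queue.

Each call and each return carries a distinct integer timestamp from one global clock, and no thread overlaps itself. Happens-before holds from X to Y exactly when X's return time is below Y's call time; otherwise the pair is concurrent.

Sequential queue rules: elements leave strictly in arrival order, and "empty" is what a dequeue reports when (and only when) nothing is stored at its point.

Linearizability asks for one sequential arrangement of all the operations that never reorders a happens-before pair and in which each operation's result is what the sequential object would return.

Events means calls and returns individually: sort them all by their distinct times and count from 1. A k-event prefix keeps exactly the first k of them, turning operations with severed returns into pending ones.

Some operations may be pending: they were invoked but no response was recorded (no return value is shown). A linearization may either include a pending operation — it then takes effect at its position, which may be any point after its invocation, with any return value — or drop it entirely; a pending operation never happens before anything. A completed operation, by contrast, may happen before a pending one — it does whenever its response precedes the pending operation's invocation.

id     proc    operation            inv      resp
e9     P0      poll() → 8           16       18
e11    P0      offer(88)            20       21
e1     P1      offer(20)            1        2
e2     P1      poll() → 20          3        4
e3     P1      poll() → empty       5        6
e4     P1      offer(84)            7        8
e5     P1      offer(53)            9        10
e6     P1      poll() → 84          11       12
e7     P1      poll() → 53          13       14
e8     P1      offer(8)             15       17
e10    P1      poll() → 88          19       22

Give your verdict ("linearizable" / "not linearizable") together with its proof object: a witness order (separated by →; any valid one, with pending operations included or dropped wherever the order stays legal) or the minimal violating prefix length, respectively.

after step 1 (e1 offer(20)): queue <20>
after step 2 (e2 poll() → 20): queue <>
after step 3 (e3 poll() → empty): queue <>
after step 4 (e4 offer(84)): queue <84>
after step 5 (e5 offer(53)): queue <84,53>
after step 6 (e6 poll() → 84): queue <53>
after step 7 (e7 poll() → 53): queue <>
after step 8 (e8 offer(8)): queue <8>
after step 9 (e9 poll() → 8): queue <>
after step 10 (e11 offer(88)): queue <88>
after step 11 (e10 poll() → 88): queue <>

linearizable — witness: e1 → e2 → e3 → e4 → e5 → e6 → e7 → e8 → e9 → e11 → e10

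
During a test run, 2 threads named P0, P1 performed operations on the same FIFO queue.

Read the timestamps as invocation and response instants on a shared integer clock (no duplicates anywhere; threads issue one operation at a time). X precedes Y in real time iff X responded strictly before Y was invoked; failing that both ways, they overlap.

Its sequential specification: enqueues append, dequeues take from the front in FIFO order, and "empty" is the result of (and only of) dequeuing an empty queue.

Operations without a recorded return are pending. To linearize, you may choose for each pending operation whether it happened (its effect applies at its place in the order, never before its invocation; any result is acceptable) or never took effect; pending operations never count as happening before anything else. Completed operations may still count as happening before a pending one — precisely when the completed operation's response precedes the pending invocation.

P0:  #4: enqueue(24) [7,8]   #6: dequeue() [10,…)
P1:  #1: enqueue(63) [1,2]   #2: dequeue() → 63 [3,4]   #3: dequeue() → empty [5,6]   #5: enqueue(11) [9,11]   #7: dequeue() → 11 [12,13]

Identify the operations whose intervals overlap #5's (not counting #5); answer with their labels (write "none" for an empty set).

#6

#5 spans [9,11]; an op avoiding the whole window 9..11 is ordered, any other is concurrent
#1 [1,2]: before
#2 [3,4]: before
#3 [5,6]: before
#4 [7,8]: before
#6 [10,…): concurrent
#7 [12,13]: after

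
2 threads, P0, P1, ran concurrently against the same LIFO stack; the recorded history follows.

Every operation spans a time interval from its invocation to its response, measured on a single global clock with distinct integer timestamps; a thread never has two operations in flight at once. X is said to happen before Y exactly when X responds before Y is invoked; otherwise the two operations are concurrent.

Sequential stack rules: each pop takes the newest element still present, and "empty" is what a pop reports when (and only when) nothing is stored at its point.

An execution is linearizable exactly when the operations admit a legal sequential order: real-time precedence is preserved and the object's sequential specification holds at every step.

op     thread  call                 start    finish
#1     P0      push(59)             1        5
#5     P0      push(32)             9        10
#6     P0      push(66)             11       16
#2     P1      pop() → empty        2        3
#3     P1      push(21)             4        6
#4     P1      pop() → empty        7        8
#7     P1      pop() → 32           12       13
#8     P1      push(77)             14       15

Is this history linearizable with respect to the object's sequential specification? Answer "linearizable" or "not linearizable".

already the first 8 events (up to #4's response at time 8) admit no linearization; the first 7 still do
all 3 real-time-respecting orders fail — 4 completed LIFO stack operations, no legal replay
e.g. #1, #2, #3, #4: illegal at step 2, since #2 pop() → empty cannot apply there
e.g. #2, #1, #3, #4: illegal at step 4, since #4 pop() → empty cannot apply there

not linearizable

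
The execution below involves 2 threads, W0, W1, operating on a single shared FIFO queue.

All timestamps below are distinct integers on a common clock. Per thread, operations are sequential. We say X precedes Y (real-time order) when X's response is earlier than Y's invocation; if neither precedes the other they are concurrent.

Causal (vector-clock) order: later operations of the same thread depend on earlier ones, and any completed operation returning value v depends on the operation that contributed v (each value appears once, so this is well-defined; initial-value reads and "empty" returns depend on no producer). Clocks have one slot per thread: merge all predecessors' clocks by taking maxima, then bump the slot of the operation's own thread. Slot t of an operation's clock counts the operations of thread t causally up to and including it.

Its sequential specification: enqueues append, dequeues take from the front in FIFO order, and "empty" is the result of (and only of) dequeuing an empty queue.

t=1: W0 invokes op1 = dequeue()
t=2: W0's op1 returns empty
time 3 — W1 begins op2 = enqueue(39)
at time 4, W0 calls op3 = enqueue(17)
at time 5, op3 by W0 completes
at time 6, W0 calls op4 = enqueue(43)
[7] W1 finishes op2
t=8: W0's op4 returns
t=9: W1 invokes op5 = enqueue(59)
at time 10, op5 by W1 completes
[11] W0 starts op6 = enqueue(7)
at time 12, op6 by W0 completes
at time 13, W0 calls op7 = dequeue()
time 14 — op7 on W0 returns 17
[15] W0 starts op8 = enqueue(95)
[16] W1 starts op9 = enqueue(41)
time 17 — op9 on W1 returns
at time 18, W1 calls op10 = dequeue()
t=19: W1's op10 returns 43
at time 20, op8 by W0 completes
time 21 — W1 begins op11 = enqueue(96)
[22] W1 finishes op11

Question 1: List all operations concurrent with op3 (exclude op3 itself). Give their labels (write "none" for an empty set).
op2

op3 spans [4,5]: anything still running between times 4 and 5 counts as concurrent
op1 [1,2]: before
op2 [3,7]: concurrent
op4 [6,8]: after
op5 [9,10]: after
op6 [11,12]: after
op7 [13,14]: after
op8 [15,20]: after
op9 [16,17]: after
op10 [18,19]: after
op11 [21,22]: after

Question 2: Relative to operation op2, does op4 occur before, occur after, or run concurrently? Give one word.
concurrent

op4 spans [6,8], op2 spans [3,7]
the intervals overlap in both directions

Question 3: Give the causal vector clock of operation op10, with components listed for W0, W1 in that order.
(3, 4)

op2 (invocation 3): nothing precedes it; W1's component alone gives (0, 1)
op1 (invocation 1): nothing precedes it; W0's component alone gives (1, 0)
merge at op5 (invoked 9): VC(op2)=(0, 1), own-thread bump on W1 → (0, 2)
merge at op3 (invoked 4): VC(op1)=(1, 0), own-thread bump on W0 → (2, 0)
merge at op9 (invoked 16): VC(op5)=(0, 2), own-thread bump on W1 → (0, 3)
merge at op4 (invoked 6): VC(op3)=(2, 0), own-thread bump on W0 → (3, 0)
merge at op6 (invoked 11): VC(op4)=(3, 0), own-thread bump on W0 → (4, 0)
merge at op7 (invoked 13): VC(op3)=(2, 0), VC(op6)=(4, 0), own-thread bump on W0 → (5, 0)
merge at op8 (invoked 15): VC(op7)=(5, 0), own-thread bump on W0 → (6, 0)
merge at op10 (invoked 18): VC(op4)=(3, 0), VC(op9)=(0, 3), own-thread bump on W1 → (3, 4)
merge at op11 (invoked 21): VC(op10)=(3, 4), own-thread bump on W1 → (3, 5)
target: VC(op10) = (3, 4)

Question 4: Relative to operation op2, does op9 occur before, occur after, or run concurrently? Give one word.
after

op9 spans [16,17], op2 spans [3,7]
resp(op2)=7 < inv(op9)=16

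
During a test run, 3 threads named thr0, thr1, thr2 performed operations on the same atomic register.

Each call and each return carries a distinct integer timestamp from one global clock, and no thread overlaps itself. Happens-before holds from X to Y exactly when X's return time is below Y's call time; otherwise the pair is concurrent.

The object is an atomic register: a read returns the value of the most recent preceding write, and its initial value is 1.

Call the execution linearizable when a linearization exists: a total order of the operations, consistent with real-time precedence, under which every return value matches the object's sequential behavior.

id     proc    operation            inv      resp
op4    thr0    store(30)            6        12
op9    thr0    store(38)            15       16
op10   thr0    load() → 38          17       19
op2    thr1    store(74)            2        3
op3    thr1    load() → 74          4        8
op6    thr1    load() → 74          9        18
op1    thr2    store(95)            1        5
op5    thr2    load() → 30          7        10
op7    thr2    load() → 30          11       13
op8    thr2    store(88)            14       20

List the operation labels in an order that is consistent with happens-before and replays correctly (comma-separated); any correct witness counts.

after step 1 (op1 store(95)): value 95
after step 2 (op2 store(74)): value 74
after step 3 (op3 load() → 74): value 74
after step 4 (op6 load() → 74): value 74
after step 5 (op4 store(30)): value 30
after step 6 (op5 load() → 30): value 30
after step 7 (op7 load() → 30): value 30
after step 8 (op8 store(88)): value 88
after step 9 (op9 store(38)): value 38
after step 10 (op10 load() → 38): value 38

op1, op2, op3, op6, op4, op5, op7, op8, op9, op10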